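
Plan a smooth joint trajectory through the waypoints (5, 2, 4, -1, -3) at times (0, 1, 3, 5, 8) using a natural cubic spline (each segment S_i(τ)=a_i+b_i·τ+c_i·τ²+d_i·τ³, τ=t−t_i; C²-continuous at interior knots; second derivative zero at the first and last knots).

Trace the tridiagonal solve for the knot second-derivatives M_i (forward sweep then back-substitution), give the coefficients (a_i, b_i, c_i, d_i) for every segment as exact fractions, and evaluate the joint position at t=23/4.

Δ: Δ0=-3, Δ1=1, Δ2=-5/2, Δ3=-2/3
row 1: diag=6, rhs=24; c'=1/3, d'=4
row 2: denom=8−2·1/3=22/3; d'=(-21−2·4)/(22/3)=-87/22
row 3: denom=10−2·3/11=104/11; d'=(11−2·-87/22)/(104/11)=2
back: M3=2
back: M2=-87/22−3/11·2=-9/2
back: M1=4−1/3·-9/2=11/2
M: M0=0, M1=11/2, M2=-9/2, M3=2, M4=0
seg 0: a=5, c=M0/2=0, d=(M1−M0)/(6·1)=11/12, b=Δ0−h0·(2M0+M1)/6=-47/12
seg 1: a=2, c=M1/2=11/4, d=(M2−M1)/(6·2)=-5/6, b=Δ1−h1·(2M1+M2)/6=-7/6
seg 2: a=4, c=M2/2=-9/4, d=(M3−M2)/(6·2)=13/24, b=Δ2−h2·(2M2+M3)/6=-1/6
seg 3: a=-1, c=M3/2=1, d=(M4−M3)/(6·3)=-1/9, b=Δ3−h3·(2M3+M4)/6=-8/3
t_q=23/4 → seg 3, τ=3/4; S=-1+-8/3·τ+1·τ²+-1/9·τ³=-159/64

  seg 0: a=5 b=-47/12 c=0 d=11/12
  seg 1: a=2 b=-7/6 c=11/4 d=-5/6
  seg 2: a=4 b=-1/6 c=-9/4 d=13/24
  seg 3: a=-1 b=-8/3 c=1 d=-1/9
S(23/4) = -159/64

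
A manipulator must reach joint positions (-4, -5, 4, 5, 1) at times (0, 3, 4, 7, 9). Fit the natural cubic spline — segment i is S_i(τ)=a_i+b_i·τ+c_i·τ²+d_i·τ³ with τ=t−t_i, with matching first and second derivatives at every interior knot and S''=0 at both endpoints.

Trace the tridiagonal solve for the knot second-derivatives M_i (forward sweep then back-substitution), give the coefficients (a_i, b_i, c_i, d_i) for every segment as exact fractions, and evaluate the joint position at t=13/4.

  seg 0: a=-4 b=-2413/558 c=0 d=2227/5022
  seg 1: a=-5 b=2134/279 c=2227/558 d=-491/186
  seg 2: a=4 b=4303/558 c=-1096/279 d=2459/5022
  seg 3: a=5 b=-736/279 c=89/186 d=-89/1116
S(13/4) = -34279/11904

Δ: Δ0=-1/3, Δ1=9, Δ2=1/3, Δ3=-2
row 1: diag=8, rhs=56; c'=1/8, d'=7
row 2: denom=8−1·1/8=63/8; d'=(-52−1·7)/(63/8)=-472/63
row 3: denom=10−3·8/21=62/7; d'=(-14−3·-472/63)/(62/7)=89/93
back: M3=89/93
back: M2=-472/63−8/21·89/93=-2192/279
back: M1=7−1/8·-2192/279=2227/279
M: M0=0, M1=2227/279, M2=-2192/279, M3=89/93, M4=0
seg 0: a=-4, c=M0/2=0, d=(M1−M0)/(6·3)=2227/5022, b=Δ0−h0·(2M0+M1)/6=-2413/558
seg 1: a=-5, c=M1/2=2227/558, d=(M2−M1)/(6·1)=-491/186, b=Δ1−h1·(2M1+M2)/6=2134/279
seg 2: a=4, c=M2/2=-1096/279, d=(M3−M2)/(6·3)=2459/5022, b=Δ2−h2·(2M2+M3)/6=4303/558
seg 3: a=5, c=M3/2=89/186, d=(M4−M3)/(6·2)=-89/1116, b=Δ3−h3·(2M3+M4)/6=-736/279
t_q=13/4 → seg 1, τ=1/4; S=-5+2134/279·τ+2227/558·τ²+-491/186·τ³=-34279/11904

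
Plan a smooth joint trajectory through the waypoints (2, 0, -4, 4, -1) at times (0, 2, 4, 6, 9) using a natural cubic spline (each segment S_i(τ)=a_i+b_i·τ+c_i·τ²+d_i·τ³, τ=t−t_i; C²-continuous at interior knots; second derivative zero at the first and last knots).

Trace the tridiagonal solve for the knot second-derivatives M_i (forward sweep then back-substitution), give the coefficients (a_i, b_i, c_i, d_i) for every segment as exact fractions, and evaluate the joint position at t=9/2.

Δ: Δ0=-1, Δ1=-2, Δ2=4, Δ3=-5/3
row 1: diag=8, rhs=-6; c'=1/4, d'=-3/4
row 2: denom=8−2·1/4=15/2; d'=(36−2·-3/4)/(15/2)=5
row 3: denom=10−2·4/15=142/15; d'=(-34−2·5)/(142/15)=-330/71
back: M3=-330/71
back: M2=5−4/15·-330/71=443/71
back: M1=-3/4−1/4·443/71=-164/71
M: M0=0, M1=-164/71, M2=443/71, M3=-330/71, M4=0
seg 0: a=2, c=M0/2=0, d=(M1−M0)/(6·2)=-41/213, b=Δ0−h0·(2M0+M1)/6=-49/213
seg 1: a=0, c=M1/2=-82/71, d=(M2−M1)/(6·2)=607/852, b=Δ1−h1·(2M1+M2)/6=-541/213
seg 2: a=-4, c=M2/2=443/142, d=(M3−M2)/(6·2)=-773/852, b=Δ2−h2·(2M2+M3)/6=296/213
seg 3: a=4, c=M3/2=-165/71, d=(M4−M3)/(6·3)=55/213, b=Δ3−h3·(2M3+M4)/6=635/213
t_q=9/2 → seg 2, τ=1/2; S=-4+296/213·τ+443/142·τ²+-773/852·τ³=-5995/2272

  seg 0: a=2 b=-49/213 c=0 d=-41/213
  seg 1: a=0 b=-541/213 c=-82/71 d=607/852
  seg 2: a=-4 b=296/213 c=443/142 d=-773/852
  seg 3: a=4 b=635/213 c=-165/71 d=55/213
S(9/2) = -5995/2272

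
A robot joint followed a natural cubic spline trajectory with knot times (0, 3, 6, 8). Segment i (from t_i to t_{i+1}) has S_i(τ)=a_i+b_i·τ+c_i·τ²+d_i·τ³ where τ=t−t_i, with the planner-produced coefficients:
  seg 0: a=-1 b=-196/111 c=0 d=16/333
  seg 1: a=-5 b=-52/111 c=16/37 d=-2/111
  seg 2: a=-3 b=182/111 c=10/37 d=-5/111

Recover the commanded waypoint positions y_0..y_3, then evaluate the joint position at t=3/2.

y_0 = S_0(0) = a_0 = -1
y_1 = S_1(0) = a_1 = -5
y_2 = S_2(0) = a_2 = -3
y_3 = S_2(2) = 1
t_q=3/2 is in segment 0 (τ=3/2); S_0(τ)=-129/37

y_0=-1 y_1=-5 y_2=-3 y_3=1
S(3/2) = -129/37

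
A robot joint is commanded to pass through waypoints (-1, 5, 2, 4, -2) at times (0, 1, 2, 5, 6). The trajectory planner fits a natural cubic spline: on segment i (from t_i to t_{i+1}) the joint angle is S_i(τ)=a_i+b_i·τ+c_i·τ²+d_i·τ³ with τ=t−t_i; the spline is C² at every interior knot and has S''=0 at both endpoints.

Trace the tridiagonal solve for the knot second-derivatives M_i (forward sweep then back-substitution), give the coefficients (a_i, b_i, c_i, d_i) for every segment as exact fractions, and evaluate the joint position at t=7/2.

  seg 0: a=-1 b=5449/636 c=0 d=-1633/636
  seg 1: a=5 b=275/318 c=-1633/212 d=2441/636
  seg 2: a=2 b=-1925/636 c=202/53 d=-547/636
  seg 3: a=4 b=-1075/318 c=-833/212 d=833/636
S(7/2) = 5313/1696

Δ: Δ0=6, Δ1=-3, Δ2=2/3, Δ3=-6
row 1: diag=4, rhs=-54; c'=1/4, d'=-27/2
row 2: denom=8−1·1/4=31/4; d'=(22−1·-27/2)/(31/4)=142/31
row 3: denom=8−3·12/31=212/31; d'=(-40−3·142/31)/(212/31)=-833/106
back: M3=-833/106
back: M2=142/31−12/31·-833/106=404/53
back: M1=-27/2−1/4·404/53=-1633/106
M: M0=0, M1=-1633/106, M2=404/53, M3=-833/106, M4=0
seg 0: a=-1, c=M0/2=0, d=(M1−M0)/(6·1)=-1633/636, b=Δ0−h0·(2M0+M1)/6=5449/636
seg 1: a=5, c=M1/2=-1633/212, d=(M2−M1)/(6·1)=2441/636, b=Δ1−h1·(2M1+M2)/6=275/318
seg 2: a=2, c=M2/2=202/53, d=(M3−M2)/(6·3)=-547/636, b=Δ2−h2·(2M2+M3)/6=-1925/636
seg 3: a=4, c=M3/2=-833/212, d=(M4−M3)/(6·1)=833/636, b=Δ3−h3·(2M3+M4)/6=-1075/318
t_q=7/2 → seg 2, τ=3/2; S=2+-1925/636·τ+202/53·τ²+-547/636·τ³=5313/1696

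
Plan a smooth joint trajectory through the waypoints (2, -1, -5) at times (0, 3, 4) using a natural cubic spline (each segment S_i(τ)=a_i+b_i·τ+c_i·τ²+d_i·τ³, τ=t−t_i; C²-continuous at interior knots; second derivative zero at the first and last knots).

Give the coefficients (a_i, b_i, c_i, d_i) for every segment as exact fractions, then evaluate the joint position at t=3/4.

Δ: Δ0=-1, Δ1=-4
row 1: diag=8, rhs=-18; c'=1/8, d'=-9/4
back: M1=-9/4
M: M0=0, M1=-9/4, M2=0
seg 0: a=2, c=M0/2=0, d=(M1−M0)/(6·3)=-1/8, b=Δ0−h0·(2M0+M1)/6=1/8
seg 1: a=-1, c=M1/2=-9/8, d=(M2−M1)/(6·1)=3/8, b=Δ1−h1·(2M1+M2)/6=-13/4
t_q=3/4 → seg 0, τ=3/4; S=2+1/8·τ+0·τ²+-1/8·τ³=1045/512

  seg 0: a=2 b=1/8 c=0 d=-1/8
  seg 1: a=-1 b=-13/4 c=-9/8 d=3/8
S(3/4) = 1045/512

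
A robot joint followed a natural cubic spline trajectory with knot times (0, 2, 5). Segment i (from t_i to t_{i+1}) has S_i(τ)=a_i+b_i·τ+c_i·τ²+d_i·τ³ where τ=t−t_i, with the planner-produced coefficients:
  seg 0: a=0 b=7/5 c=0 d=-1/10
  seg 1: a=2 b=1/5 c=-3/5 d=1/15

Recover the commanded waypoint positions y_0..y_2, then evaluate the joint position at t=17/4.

y_0=0 y_1=2 y_2=-1
S(17/4) = 11/64

y_0 = S_0(0) = a_0 = 0
y_1 = S_1(0) = a_1 = 2
y_2 = S_1(3) = -1
t_q=17/4 is in segment 1 (τ=9/4); S_1(τ)=11/64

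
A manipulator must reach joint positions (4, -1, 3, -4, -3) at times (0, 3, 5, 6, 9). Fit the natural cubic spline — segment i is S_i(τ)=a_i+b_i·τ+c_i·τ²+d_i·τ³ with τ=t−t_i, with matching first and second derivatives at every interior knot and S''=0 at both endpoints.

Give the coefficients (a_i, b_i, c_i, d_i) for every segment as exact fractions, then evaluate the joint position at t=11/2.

  seg 0: a=4 b=-1723/438 c=0 d=331/1314
  seg 1: a=-1 b=628/219 c=331/146 d=-1183/876
  seg 2: a=3 b=-935/219 c=-426/73 d=680/219
  seg 3: a=-4 b=-1451/219 c=254/73 d=-254/657
S(11/2) = -15/73

Δ: Δ0=-5/3, Δ1=2, Δ2=-7, Δ3=1/3
row 1: diag=10, rhs=22; c'=1/5, d'=11/5
row 2: denom=6−2·1/5=28/5; d'=(-54−2·11/5)/(28/5)=-73/7
row 3: denom=8−1·5/28=219/28; d'=(44−1·-73/7)/(219/28)=508/73
back: M3=508/73
back: M2=-73/7−5/28·508/73=-852/73
back: M1=11/5−1/5·-852/73=331/73
M: M0=0, M1=331/73, M2=-852/73, M3=508/73, M4=0
seg 0: a=4, c=M0/2=0, d=(M1−M0)/(6·3)=331/1314, b=Δ0−h0·(2M0+M1)/6=-1723/438
seg 1: a=-1, c=M1/2=331/146, d=(M2−M1)/(6·2)=-1183/876, b=Δ1−h1·(2M1+M2)/6=628/219
seg 2: a=3, c=M2/2=-426/73, d=(M3−M2)/(6·1)=680/219, b=Δ2−h2·(2M2+M3)/6=-935/219
seg 3: a=-4, c=M3/2=254/73, d=(M4−M3)/(6·3)=-254/657, b=Δ3−h3·(2M3+M4)/6=-1451/219
t_q=11/2 → seg 2, τ=1/2; S=3+-935/219·τ+-426/73·τ²+680/219·τ³=-15/73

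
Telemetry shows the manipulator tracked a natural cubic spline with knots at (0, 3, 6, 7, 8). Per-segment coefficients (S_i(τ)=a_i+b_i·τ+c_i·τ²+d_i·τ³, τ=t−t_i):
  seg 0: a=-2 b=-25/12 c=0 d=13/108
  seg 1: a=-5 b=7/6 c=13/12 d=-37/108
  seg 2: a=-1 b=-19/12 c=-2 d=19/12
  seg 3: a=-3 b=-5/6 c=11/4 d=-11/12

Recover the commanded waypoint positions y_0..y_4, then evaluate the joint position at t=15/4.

y_0 = S_0(0) = a_0 = -2
y_1 = S_1(0) = a_1 = -5
y_2 = S_2(0) = a_2 = -1
y_3 = S_3(0) = a_3 = -3
y_4 = S_3(1) = -2
t_q=15/4 is in segment 1 (τ=3/4); S_1(τ)=-937/256

y_0=-2 y_1=-5 y_2=-1 y_3=-3 y_4=-2
S(15/4) = -937/256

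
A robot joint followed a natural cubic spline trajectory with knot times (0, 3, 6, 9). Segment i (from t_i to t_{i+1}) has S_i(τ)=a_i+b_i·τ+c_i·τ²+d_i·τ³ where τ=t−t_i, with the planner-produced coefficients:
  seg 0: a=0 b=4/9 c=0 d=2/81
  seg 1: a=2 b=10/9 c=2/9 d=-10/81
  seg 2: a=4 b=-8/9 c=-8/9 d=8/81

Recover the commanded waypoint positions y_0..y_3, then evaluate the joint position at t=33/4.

y_0 = S_0(0) = a_0 = 0
y_1 = S_1(0) = a_1 = 2
y_2 = S_2(0) = a_2 = 4
y_3 = S_2(3) = -4
t_q=33/4 is in segment 2 (τ=9/4); S_2(τ)=-11/8

y_0=0 y_1=2 y_2=4 y_3=-4
S(33/4) = -11/8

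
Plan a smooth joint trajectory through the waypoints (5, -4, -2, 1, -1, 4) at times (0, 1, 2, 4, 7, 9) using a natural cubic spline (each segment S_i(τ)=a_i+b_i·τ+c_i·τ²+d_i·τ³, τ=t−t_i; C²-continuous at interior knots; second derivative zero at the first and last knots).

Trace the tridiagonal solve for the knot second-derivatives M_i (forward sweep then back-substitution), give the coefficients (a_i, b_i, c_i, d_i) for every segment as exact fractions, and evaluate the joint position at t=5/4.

  seg 0: a=5 b=-137677/11598 c=0 d=33295/11598
  seg 1: a=-4 b=-18896/5799 c=33295/3866 d=-38897/11598
  seg 2: a=-2 b=45287/11598 c=-2801/1933 d=2861/23196
  seg 3: a=1 b=-4771/11598 c=-2741/3866 d=402/1933
  seg 4: a=-1 b=11015/11598 c=4495/3866 d=-4495/23196
S(5/4) = -1071039/247424

Δ: Δ0=-9, Δ1=2, Δ2=3/2, Δ3=-2/3, Δ4=5/2
row 1: diag=4, rhs=66; c'=1/4, d'=33/2
row 2: denom=6−1·1/4=23/4; d'=(-3−1·33/2)/(23/4)=-78/23
row 3: denom=10−2·8/23=214/23; d'=(-13−2·-78/23)/(214/23)=-143/214
row 4: denom=10−3·69/214=1933/214; d'=(19−3·-143/214)/(1933/214)=4495/1933
back: M4=4495/1933
back: M3=-143/214−69/214·4495/1933=-2741/1933
back: M2=-78/23−8/23·-2741/1933=-5602/1933
back: M1=33/2−1/4·-5602/1933=33295/1933
M: M0=0, M1=33295/1933, M2=-5602/1933, M3=-2741/1933, M4=4495/1933, M5=0
seg 0: a=5, c=M0/2=0, d=(M1−M0)/(6·1)=33295/11598, b=Δ0−h0·(2M0+M1)/6=-137677/11598
seg 1: a=-4, c=M1/2=33295/3866, d=(M2−M1)/(6·1)=-38897/11598, b=Δ1−h1·(2M1+M2)/6=-18896/5799
seg 2: a=-2, c=M2/2=-2801/1933, d=(M3−M2)/(6·2)=2861/23196, b=Δ2−h2·(2M2+M3)/6=45287/11598
seg 3: a=1, c=M3/2=-2741/3866, d=(M4−M3)/(6·3)=402/1933, b=Δ3−h3·(2M3+M4)/6=-4771/11598
seg 4: a=-1, c=M4/2=4495/3866, d=(M5−M4)/(6·2)=-4495/23196, b=Δ4−h4·(2M4+M5)/6=11015/11598
t_q=5/4 → seg 1, τ=1/4; S=-4+-18896/5799·τ+33295/3866·τ²+-38897/11598·τ³=-1071039/247424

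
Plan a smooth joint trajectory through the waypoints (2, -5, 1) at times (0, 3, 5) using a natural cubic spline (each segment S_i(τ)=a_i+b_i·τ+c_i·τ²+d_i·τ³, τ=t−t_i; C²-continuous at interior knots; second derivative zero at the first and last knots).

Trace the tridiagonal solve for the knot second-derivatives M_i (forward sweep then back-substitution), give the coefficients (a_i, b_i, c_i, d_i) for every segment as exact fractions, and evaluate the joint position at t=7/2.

Δ: Δ0=-7/3, Δ1=3
row 1: diag=10, rhs=32; c'=1/5, d'=16/5
back: M1=16/5
M: M0=0, M1=16/5, M2=0
seg 0: a=2, c=M0/2=0, d=(M1−M0)/(6·3)=8/45, b=Δ0−h0·(2M0+M1)/6=-59/15
seg 1: a=-5, c=M1/2=8/5, d=(M2−M1)/(6·2)=-4/15, b=Δ1−h1·(2M1+M2)/6=13/15
t_q=7/2 → seg 1, τ=1/2; S=-5+13/15·τ+8/5·τ²+-4/15·τ³=-21/5

  seg 0: a=2 b=-59/15 c=0 d=8/45
  seg 1: a=-5 b=13/15 c=8/5 d=-4/15
S(7/2) = -21/5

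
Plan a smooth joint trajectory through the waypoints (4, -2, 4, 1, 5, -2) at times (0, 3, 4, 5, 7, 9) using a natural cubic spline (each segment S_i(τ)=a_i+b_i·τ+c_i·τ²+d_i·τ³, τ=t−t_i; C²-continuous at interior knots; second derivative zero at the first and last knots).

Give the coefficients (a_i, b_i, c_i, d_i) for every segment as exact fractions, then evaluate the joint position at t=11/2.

Δ: Δ0=-2, Δ1=6, Δ2=-3, Δ3=2, Δ4=-7/2
row 1: diag=8, rhs=48; c'=1/8, d'=6
row 2: denom=4−1·1/8=31/8; d'=(-54−1·6)/(31/8)=-480/31
row 3: denom=6−1·8/31=178/31; d'=(30−1·-480/31)/(178/31)=705/89
row 4: denom=8−2·31/89=650/89; d'=(-33−2·705/89)/(650/89)=-4347/650
back: M4=-4347/650
back: M3=705/89−31/89·-4347/650=6663/650
back: M2=-480/31−8/31·6663/650=-5892/325
back: M1=6−1/8·-5892/325=5373/650
M: M0=0, M1=5373/650, M2=-5892/325, M3=6663/650, M4=-4347/650, M5=0
seg 0: a=4, c=M0/2=0, d=(M1−M0)/(6·3)=597/1300, b=Δ0−h0·(2M0+M1)/6=-7973/1300
seg 1: a=-2, c=M1/2=5373/1300, d=(M2−M1)/(6·1)=-5719/1300, b=Δ1−h1·(2M1+M2)/6=4073/650
seg 2: a=4, c=M2/2=-2946/325, d=(M3−M2)/(6·1)=473/100, b=Δ2−h2·(2M2+M3)/6=347/260
seg 3: a=1, c=M3/2=6663/1300, d=(M4−M3)/(6·2)=-367/260, b=Δ3−h3·(2M3+M4)/6=-1693/650
seg 4: a=5, c=M4/2=-4347/1300, d=(M5−M4)/(6·2)=1449/2600, b=Δ4−h4·(2M4+M5)/6=623/650
t_q=11/2 → seg 3, τ=1/2; S=1+-1693/650·τ+6663/1300·τ²+-367/260·τ³=8347/10400

  seg 0: a=4 b=-7973/1300 c=0 d=597/1300
  seg 1: a=-2 b=4073/650 c=5373/1300 d=-5719/1300
  seg 2: a=4 b=347/260 c=-2946/325 d=473/100
  seg 3: a=1 b=-1693/650 c=6663/1300 d=-367/260
  seg 4: a=5 b=623/650 c=-4347/1300 d=1449/2600
S(11/2) = 8347/10400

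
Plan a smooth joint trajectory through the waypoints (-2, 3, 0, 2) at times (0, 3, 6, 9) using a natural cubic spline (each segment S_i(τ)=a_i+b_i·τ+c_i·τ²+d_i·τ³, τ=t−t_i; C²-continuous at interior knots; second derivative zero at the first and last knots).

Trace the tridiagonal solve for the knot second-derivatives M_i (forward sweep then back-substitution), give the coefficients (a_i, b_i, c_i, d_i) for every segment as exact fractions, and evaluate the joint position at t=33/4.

Δ: Δ0=5/3, Δ1=-1, Δ2=2/3
row 1: diag=12, rhs=-16; c'=1/4, d'=-4/3
row 2: denom=12−3·1/4=45/4; d'=(10−3·-4/3)/(45/4)=56/45
back: M2=56/45
back: M1=-4/3−1/4·56/45=-74/45
M: M0=0, M1=-74/45, M2=56/45, M3=0
seg 0: a=-2, c=M0/2=0, d=(M1−M0)/(6·3)=-37/405, b=Δ0−h0·(2M0+M1)/6=112/45
seg 1: a=3, c=M1/2=-37/45, d=(M2−M1)/(6·3)=13/81, b=Δ1−h1·(2M1+M2)/6=1/45
seg 2: a=0, c=M2/2=28/45, d=(M3−M2)/(6·3)=-28/405, b=Δ2−h2·(2M2+M3)/6=-26/45
t_q=33/4 → seg 2, τ=9/4; S=0+-26/45·τ+28/45·τ²+-28/405·τ³=17/16

  seg 0: a=-2 b=112/45 c=0 d=-37/405
  seg 1: a=3 b=1/45 c=-37/45 d=13/81
  seg 2: a=0 b=-26/45 c=28/45 d=-28/405
S(33/4) = 17/16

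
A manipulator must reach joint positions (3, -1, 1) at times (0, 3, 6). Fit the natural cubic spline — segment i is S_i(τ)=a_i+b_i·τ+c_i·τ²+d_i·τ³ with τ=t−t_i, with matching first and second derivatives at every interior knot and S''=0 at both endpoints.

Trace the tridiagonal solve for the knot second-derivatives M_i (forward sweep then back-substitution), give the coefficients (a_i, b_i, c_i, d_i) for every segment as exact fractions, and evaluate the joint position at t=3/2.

Δ: Δ0=-4/3, Δ1=2/3
row 1: diag=12, rhs=12; c'=1/4, d'=1
back: M1=1
M: M0=0, M1=1, M2=0
seg 0: a=3, c=M0/2=0, d=(M1−M0)/(6·3)=1/18, b=Δ0−h0·(2M0+M1)/6=-11/6
seg 1: a=-1, c=M1/2=1/2, d=(M2−M1)/(6·3)=-1/18, b=Δ1−h1·(2M1+M2)/6=-1/3
t_q=3/2 → seg 0, τ=3/2; S=3+-11/6·τ+0·τ²+1/18·τ³=7/16

  seg 0: a=3 b=-11/6 c=0 d=1/18
  seg 1: a=-1 b=-1/3 c=1/2 d=-1/18
S(3/2) = 7/16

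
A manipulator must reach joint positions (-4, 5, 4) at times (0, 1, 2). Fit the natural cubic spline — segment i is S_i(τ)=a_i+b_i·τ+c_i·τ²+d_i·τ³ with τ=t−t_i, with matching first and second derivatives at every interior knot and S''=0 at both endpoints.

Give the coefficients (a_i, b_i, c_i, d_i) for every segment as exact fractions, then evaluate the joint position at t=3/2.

Δ: Δ0=9, Δ1=-1
row 1: diag=4, rhs=-60; c'=1/4, d'=-15
back: M1=-15
M: M0=0, M1=-15, M2=0
seg 0: a=-4, c=M0/2=0, d=(M1−M0)/(6·1)=-5/2, b=Δ0−h0·(2M0+M1)/6=23/2
seg 1: a=5, c=M1/2=-15/2, d=(M2−M1)/(6·1)=5/2, b=Δ1−h1·(2M1+M2)/6=4
t_q=3/2 → seg 1, τ=1/2; S=5+4·τ+-15/2·τ²+5/2·τ³=87/16

  seg 0: a=-4 b=23/2 c=0 d=-5/2
  seg 1: a=5 b=4 c=-15/2 d=5/2
S(3/2) = 87/16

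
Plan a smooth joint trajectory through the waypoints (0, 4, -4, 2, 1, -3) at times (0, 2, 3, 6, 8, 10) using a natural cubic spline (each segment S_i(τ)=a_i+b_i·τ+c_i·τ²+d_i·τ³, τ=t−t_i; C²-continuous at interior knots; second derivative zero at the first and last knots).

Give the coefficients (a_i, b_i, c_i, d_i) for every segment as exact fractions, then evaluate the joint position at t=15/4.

  seg 0: a=0 b=9311/1570 c=0 d=-6171/6280
  seg 1: a=4 b=-4601/785 c=-18513/3140 d=11797/3140
  seg 2: a=-4 b=-20039/3140 c=8439/1570 d=-1621/1884
  seg 3: a=2 b=2071/785 c=-7437/3140 d=251/628
  seg 4: a=1 b=-1601/785 c=93/3140 d=-31/6280
S(15/4) = -1231049/200960

Δ: Δ0=2, Δ1=-8, Δ2=2, Δ3=-1/2, Δ4=-2
row 1: diag=6, rhs=-60; c'=1/6, d'=-10
row 2: denom=8−1·1/6=47/6; d'=(60−1·-10)/(47/6)=420/47
row 3: denom=10−3·18/47=416/47; d'=(-15−3·420/47)/(416/47)=-1965/416
row 4: denom=8−2·47/208=785/104; d'=(-9−2·-1965/416)/(785/104)=93/1570
back: M4=93/1570
back: M3=-1965/416−47/208·93/1570=-7437/1570
back: M2=420/47−18/47·-7437/1570=8439/785
back: M1=-10−1/6·8439/785=-18513/1570
M: M0=0, M1=-18513/1570, M2=8439/785, M3=-7437/1570, M4=93/1570, M5=0
seg 0: a=0, c=M0/2=0, d=(M1−M0)/(6·2)=-6171/6280, b=Δ0−h0·(2M0+M1)/6=9311/1570
seg 1: a=4, c=M1/2=-18513/3140, d=(M2−M1)/(6·1)=11797/3140, b=Δ1−h1·(2M1+M2)/6=-4601/785
seg 2: a=-4, c=M2/2=8439/1570, d=(M3−M2)/(6·3)=-1621/1884, b=Δ2−h2·(2M2+M3)/6=-20039/3140
seg 3: a=2, c=M3/2=-7437/3140, d=(M4−M3)/(6·2)=251/628, b=Δ3−h3·(2M3+M4)/6=2071/785
seg 4: a=1, c=M4/2=93/3140, d=(M5−M4)/(6·2)=-31/6280, b=Δ4−h4·(2M4+M5)/6=-1601/785
t_q=15/4 → seg 2, τ=3/4; S=-4+-20039/3140·τ+8439/1570·τ²+-1621/1884·τ³=-1231049/200960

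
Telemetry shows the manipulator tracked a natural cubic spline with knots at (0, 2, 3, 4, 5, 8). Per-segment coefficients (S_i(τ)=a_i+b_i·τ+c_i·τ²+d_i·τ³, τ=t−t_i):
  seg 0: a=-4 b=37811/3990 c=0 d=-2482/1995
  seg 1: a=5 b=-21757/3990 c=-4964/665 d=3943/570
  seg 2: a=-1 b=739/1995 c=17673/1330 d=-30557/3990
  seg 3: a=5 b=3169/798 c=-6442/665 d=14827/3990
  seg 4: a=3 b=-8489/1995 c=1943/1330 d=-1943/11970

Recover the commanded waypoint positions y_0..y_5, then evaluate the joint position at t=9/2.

y_0 = S_0(0) = a_0 = -4
y_1 = S_1(0) = a_1 = 5
y_2 = S_2(0) = a_2 = -1
y_3 = S_3(0) = a_3 = 5
y_4 = S_4(0) = a_4 = 3
y_5 = S_4(3) = -1
t_q=9/2 is in segment 3 (τ=1/2); S_3(τ)=7643/1520

y_0=-4 y_1=5 y_2=-1 y_3=5 y_4=3 y_5=-1
S(9/2) = 7643/1520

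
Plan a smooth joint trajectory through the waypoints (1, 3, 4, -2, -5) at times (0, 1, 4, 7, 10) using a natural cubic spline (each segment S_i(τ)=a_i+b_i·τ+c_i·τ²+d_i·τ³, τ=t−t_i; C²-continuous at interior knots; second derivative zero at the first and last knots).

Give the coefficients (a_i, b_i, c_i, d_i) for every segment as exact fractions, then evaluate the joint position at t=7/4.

Δ: Δ0=2, Δ1=1/3, Δ2=-2, Δ3=-1
row 1: diag=8, rhs=-10; c'=3/8, d'=-5/4
row 2: denom=12−3·3/8=87/8; d'=(-14−3·-5/4)/(87/8)=-82/87
row 3: denom=12−3·8/29=324/29; d'=(6−3·-82/87)/(324/29)=64/81
back: M3=64/81
back: M2=-82/87−8/29·64/81=-94/81
back: M1=-5/4−3/8·-94/81=-22/27
M: M0=0, M1=-22/27, M2=-94/81, M3=64/81, M4=0
seg 0: a=1, c=M0/2=0, d=(M1−M0)/(6·1)=-11/81, b=Δ0−h0·(2M0+M1)/6=173/81
seg 1: a=3, c=M1/2=-11/27, d=(M2−M1)/(6·3)=-14/729, b=Δ1−h1·(2M1+M2)/6=140/81
seg 2: a=4, c=M2/2=-47/81, d=(M3−M2)/(6·3)=79/729, b=Δ2−h2·(2M2+M3)/6=-100/81
seg 3: a=-2, c=M3/2=32/81, d=(M4−M3)/(6·3)=-32/729, b=Δ3−h3·(2M3+M4)/6=-145/81
t_q=7/4 → seg 1, τ=3/4; S=3+140/81·τ+-11/27·τ²+-14/729·τ³=1169/288

  seg 0: a=1 b=173/81 c=0 d=-11/81
  seg 1: a=3 b=140/81 c=-11/27 d=-14/729
  seg 2: a=4 b=-100/81 c=-47/81 d=79/729
  seg 3: a=-2 b=-145/81 c=32/81 d=-32/729
S(7/4) = 1169/288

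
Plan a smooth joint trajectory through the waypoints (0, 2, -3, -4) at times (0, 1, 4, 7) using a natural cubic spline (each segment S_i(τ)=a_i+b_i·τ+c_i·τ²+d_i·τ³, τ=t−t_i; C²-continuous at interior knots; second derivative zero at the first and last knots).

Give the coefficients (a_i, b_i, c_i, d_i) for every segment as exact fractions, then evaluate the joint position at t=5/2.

  seg 0: a=0 b=74/29 c=0 d=-16/29
  seg 1: a=2 b=26/29 c=-48/29 d=209/783
  seg 2: a=-3 b=-53/29 c=65/87 d=-65/783
S(5/2) = 121/232

Δ: Δ0=2, Δ1=-5/3, Δ2=-1/3
row 1: diag=8, rhs=-22; c'=3/8, d'=-11/4
row 2: denom=12−3·3/8=87/8; d'=(8−3·-11/4)/(87/8)=130/87
back: M2=130/87
back: M1=-11/4−3/8·130/87=-96/29
M: M0=0, M1=-96/29, M2=130/87, M3=0
seg 0: a=0, c=M0/2=0, d=(M1−M0)/(6·1)=-16/29, b=Δ0−h0·(2M0+M1)/6=74/29
seg 1: a=2, c=M1/2=-48/29, d=(M2−M1)/(6·3)=209/783, b=Δ1−h1·(2M1+M2)/6=26/29
seg 2: a=-3, c=M2/2=65/87, d=(M3−M2)/(6·3)=-65/783, b=Δ2−h2·(2M2+M3)/6=-53/29
t_q=5/2 → seg 1, τ=3/2; S=2+26/29·τ+-48/29·τ²+209/783·τ³=121/232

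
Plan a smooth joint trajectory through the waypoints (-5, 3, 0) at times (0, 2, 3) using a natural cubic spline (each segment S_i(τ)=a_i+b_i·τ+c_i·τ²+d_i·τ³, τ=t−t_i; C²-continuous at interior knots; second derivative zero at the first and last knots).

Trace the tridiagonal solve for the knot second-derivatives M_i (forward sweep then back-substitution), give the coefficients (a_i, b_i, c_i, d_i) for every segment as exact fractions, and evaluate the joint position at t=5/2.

Δ: Δ0=4, Δ1=-3
row 1: diag=6, rhs=-42; c'=1/6, d'=-7
back: M1=-7
M: M0=0, M1=-7, M2=0
seg 0: a=-5, c=M0/2=0, d=(M1−M0)/(6·2)=-7/12, b=Δ0−h0·(2M0+M1)/6=19/3
seg 1: a=3, c=M1/2=-7/2, d=(M2−M1)/(6·1)=7/6, b=Δ1−h1·(2M1+M2)/6=-2/3
t_q=5/2 → seg 1, τ=1/2; S=3+-2/3·τ+-7/2·τ²+7/6·τ³=31/16

  seg 0: a=-5 b=19/3 c=0 d=-7/12
  seg 1: a=3 b=-2/3 c=-7/2 d=7/6
S(5/2) = 31/16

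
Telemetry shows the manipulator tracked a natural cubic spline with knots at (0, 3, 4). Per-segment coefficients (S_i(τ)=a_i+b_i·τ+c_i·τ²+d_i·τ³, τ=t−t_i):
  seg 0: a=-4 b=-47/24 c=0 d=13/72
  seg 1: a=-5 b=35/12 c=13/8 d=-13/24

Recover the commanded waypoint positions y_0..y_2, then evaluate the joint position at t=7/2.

y_0=-4 y_1=-5 y_2=-1
S(7/2) = -205/64

y_0 = S_0(0) = a_0 = -4
y_1 = S_1(0) = a_1 = -5
y_2 = S_1(1) = -1
t_q=7/2 is in segment 1 (τ=1/2); S_1(τ)=-205/64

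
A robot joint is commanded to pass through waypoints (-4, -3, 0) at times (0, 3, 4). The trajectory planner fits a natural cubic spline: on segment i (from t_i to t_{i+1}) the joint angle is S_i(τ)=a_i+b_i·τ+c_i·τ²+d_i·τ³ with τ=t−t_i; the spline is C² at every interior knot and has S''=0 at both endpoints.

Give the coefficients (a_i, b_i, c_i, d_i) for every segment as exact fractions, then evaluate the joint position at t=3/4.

Δ: Δ0=1/3, Δ1=3
row 1: diag=8, rhs=16; c'=1/8, d'=2
back: M1=2
M: M0=0, M1=2, M2=0
seg 0: a=-4, c=M0/2=0, d=(M1−M0)/(6·3)=1/9, b=Δ0−h0·(2M0+M1)/6=-2/3
seg 1: a=-3, c=M1/2=1, d=(M2−M1)/(6·1)=-1/3, b=Δ1−h1·(2M1+M2)/6=7/3
t_q=3/4 → seg 0, τ=3/4; S=-4+-2/3·τ+0·τ²+1/9·τ³=-285/64

  seg 0: a=-4 b=-2/3 c=0 d=1/9
  seg 1: a=-3 b=7/3 c=1 d=-1/3
S(3/4) = -285/64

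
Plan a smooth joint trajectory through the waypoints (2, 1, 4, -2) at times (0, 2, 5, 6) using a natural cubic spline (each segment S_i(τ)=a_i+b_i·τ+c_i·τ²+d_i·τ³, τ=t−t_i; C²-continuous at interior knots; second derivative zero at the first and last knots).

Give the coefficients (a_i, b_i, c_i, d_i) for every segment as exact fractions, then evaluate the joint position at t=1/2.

Δ: Δ0=-1/2, Δ1=1, Δ2=-6
row 1: diag=10, rhs=9; c'=3/10, d'=9/10
row 2: denom=8−3·3/10=71/10; d'=(-42−3·9/10)/(71/10)=-447/71
back: M2=-447/71
back: M1=9/10−3/10·-447/71=198/71
M: M0=0, M1=198/71, M2=-447/71, M3=0
seg 0: a=2, c=M0/2=0, d=(M1−M0)/(6·2)=33/142, b=Δ0−h0·(2M0+M1)/6=-203/142
seg 1: a=1, c=M1/2=99/71, d=(M2−M1)/(6·3)=-215/426, b=Δ1−h1·(2M1+M2)/6=193/142
seg 2: a=4, c=M2/2=-447/142, d=(M3−M2)/(6·1)=149/142, b=Δ2−h2·(2M2+M3)/6=-277/71
t_q=1/2 → seg 0, τ=1/2; S=2+-203/142·τ+0·τ²+33/142·τ³=1493/1136

  seg 0: a=2 b=-203/142 c=0 d=33/142
  seg 1: a=1 b=193/142 c=99/71 d=-215/426
  seg 2: a=4 b=-277/71 c=-447/142 d=149/142
S(1/2) = 1493/1136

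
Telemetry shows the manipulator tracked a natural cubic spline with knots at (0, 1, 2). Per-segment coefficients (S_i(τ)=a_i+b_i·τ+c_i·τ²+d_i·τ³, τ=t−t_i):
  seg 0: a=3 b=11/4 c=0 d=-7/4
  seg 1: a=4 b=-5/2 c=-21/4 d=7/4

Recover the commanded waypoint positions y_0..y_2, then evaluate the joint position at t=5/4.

y_0=3 y_1=4 y_2=-2
S(5/4) = 787/256

y_0 = S_0(0) = a_0 = 3
y_1 = S_1(0) = a_1 = 4
y_2 = S_1(1) = -2
t_q=5/4 is in segment 1 (τ=1/4); S_1(τ)=787/256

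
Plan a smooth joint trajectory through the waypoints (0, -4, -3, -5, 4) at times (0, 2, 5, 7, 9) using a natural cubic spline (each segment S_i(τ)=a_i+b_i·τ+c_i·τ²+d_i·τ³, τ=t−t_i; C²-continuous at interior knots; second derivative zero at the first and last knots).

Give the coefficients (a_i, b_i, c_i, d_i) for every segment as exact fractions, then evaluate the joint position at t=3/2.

  seg 0: a=0 b=-2791/1032 c=0 d=727/4128
  seg 1: a=-4 b=-305/516 c=727/688 d=-515/2064
  seg 2: a=-3 b=-2039/2064 c=-409/344 d=4883/8256
  seg 3: a=-5 b=1397/1032 c=3247/1376 d=-3247/8256
S(3/2) = -38113/11008

Δ: Δ0=-2, Δ1=1/3, Δ2=-1, Δ3=9/2
row 1: diag=10, rhs=14; c'=3/10, d'=7/5
row 2: denom=10−3·3/10=91/10; d'=(-8−3·7/5)/(91/10)=-122/91
row 3: denom=8−2·20/91=688/91; d'=(33−2·-122/91)/(688/91)=3247/688
back: M3=3247/688
back: M2=-122/91−20/91·3247/688=-409/172
back: M1=7/5−3/10·-409/172=727/344
M: M0=0, M1=727/344, M2=-409/172, M3=3247/688, M4=0
seg 0: a=0, c=M0/2=0, d=(M1−M0)/(6·2)=727/4128, b=Δ0−h0·(2M0+M1)/6=-2791/1032
seg 1: a=-4, c=M1/2=727/688, d=(M2−M1)/(6·3)=-515/2064, b=Δ1−h1·(2M1+M2)/6=-305/516
seg 2: a=-3, c=M2/2=-409/344, d=(M3−M2)/(6·2)=4883/8256, b=Δ2−h2·(2M2+M3)/6=-2039/2064
seg 3: a=-5, c=M3/2=3247/1376, d=(M4−M3)/(6·2)=-3247/8256, b=Δ3−h3·(2M3+M4)/6=1397/1032
t_q=3/2 → seg 0, τ=3/2; S=0+-2791/1032·τ+0·τ²+727/4128·τ³=-38113/11008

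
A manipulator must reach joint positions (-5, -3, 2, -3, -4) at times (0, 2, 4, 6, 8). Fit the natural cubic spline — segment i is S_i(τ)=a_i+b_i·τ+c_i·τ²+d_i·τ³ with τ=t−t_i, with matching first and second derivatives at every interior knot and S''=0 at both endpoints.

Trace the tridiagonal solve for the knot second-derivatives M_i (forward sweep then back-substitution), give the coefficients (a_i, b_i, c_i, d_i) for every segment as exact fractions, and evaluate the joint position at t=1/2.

Δ: Δ0=1, Δ1=5/2, Δ2=-5/2, Δ3=-1/2
row 1: diag=8, rhs=9; c'=1/4, d'=9/8
row 2: denom=8−2·1/4=15/2; d'=(-30−2·9/8)/(15/2)=-43/10
row 3: denom=8−2·4/15=112/15; d'=(12−2·-43/10)/(112/15)=309/112
back: M3=309/112
back: M2=-43/10−4/15·309/112=-141/28
back: M1=9/8−1/4·-141/28=267/112
M: M0=0, M1=267/112, M2=-141/28, M3=309/112, M4=0
seg 0: a=-5, c=M0/2=0, d=(M1−M0)/(6·2)=89/448, b=Δ0−h0·(2M0+M1)/6=23/112
seg 1: a=-3, c=M1/2=267/224, d=(M2−M1)/(6·2)=-277/448, b=Δ1−h1·(2M1+M2)/6=145/56
seg 2: a=2, c=M2/2=-141/56, d=(M3−M2)/(6·2)=291/448, b=Δ2−h2·(2M2+M3)/6=-1/16
seg 3: a=-3, c=M3/2=309/224, d=(M4−M3)/(6·2)=-103/448, b=Δ3−h3·(2M3+M4)/6=-131/56
t_q=1/2 → seg 0, τ=1/2; S=-5+23/112·τ+0·τ²+89/448·τ³=-17463/3584

  seg 0: a=-5 b=23/112 c=0 d=89/448
  seg 1: a=-3 b=145/56 c=267/224 d=-277/448
  seg 2: a=2 b=-1/16 c=-141/56 d=291/448
  seg 3: a=-3 b=-131/56 c=309/224 d=-103/448
S(1/2) = -17463/3584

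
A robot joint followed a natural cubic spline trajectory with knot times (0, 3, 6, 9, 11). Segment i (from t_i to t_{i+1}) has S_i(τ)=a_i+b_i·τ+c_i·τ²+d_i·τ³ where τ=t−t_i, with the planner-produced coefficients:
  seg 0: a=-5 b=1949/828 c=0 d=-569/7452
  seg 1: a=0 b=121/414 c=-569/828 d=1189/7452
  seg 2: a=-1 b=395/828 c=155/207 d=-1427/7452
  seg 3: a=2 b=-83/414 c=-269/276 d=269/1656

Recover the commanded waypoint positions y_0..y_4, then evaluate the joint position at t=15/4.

y_0 = S_0(0) = a_0 = -5
y_1 = S_1(0) = a_1 = 0
y_2 = S_2(0) = a_2 = -1
y_3 = S_3(0) = a_3 = 2
y_4 = S_3(2) = -1
t_q=15/4 is in segment 1 (τ=3/4); S_1(τ)=-589/5888

y_0=-5 y_1=0 y_2=-1 y_3=2 y_4=-1
S(15/4) = -589/5888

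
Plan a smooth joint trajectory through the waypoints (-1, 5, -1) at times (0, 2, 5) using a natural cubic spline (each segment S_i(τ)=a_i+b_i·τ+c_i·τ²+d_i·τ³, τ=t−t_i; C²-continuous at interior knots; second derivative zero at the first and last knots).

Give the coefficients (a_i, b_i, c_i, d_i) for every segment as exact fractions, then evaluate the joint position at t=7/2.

Δ: Δ0=3, Δ1=-2
row 1: diag=10, rhs=-30; c'=3/10, d'=-3
back: M1=-3
M: M0=0, M1=-3, M2=0
seg 0: a=-1, c=M0/2=0, d=(M1−M0)/(6·2)=-1/4, b=Δ0−h0·(2M0+M1)/6=4
seg 1: a=5, c=M1/2=-3/2, d=(M2−M1)/(6·3)=1/6, b=Δ1−h1·(2M1+M2)/6=1
t_q=7/2 → seg 1, τ=3/2; S=5+1·τ+-3/2·τ²+1/6·τ³=59/16

  seg 0: a=-1 b=4 c=0 d=-1/4
  seg 1: a=5 b=1 c=-3/2 d=1/6
S(7/2) = 59/16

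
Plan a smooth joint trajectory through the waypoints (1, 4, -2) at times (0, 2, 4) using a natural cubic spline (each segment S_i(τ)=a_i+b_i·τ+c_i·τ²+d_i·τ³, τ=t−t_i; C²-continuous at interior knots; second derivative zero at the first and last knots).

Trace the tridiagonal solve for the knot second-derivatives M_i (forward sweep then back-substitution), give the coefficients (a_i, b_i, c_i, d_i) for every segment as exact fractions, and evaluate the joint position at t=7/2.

  seg 0: a=1 b=21/8 c=0 d=-9/32
  seg 1: a=4 b=-3/4 c=-27/16 d=9/32
S(7/2) = 7/256

Δ: Δ0=3/2, Δ1=-3
row 1: diag=8, rhs=-27; c'=1/4, d'=-27/8
back: M1=-27/8
M: M0=0, M1=-27/8, M2=0
seg 0: a=1, c=M0/2=0, d=(M1−M0)/(6·2)=-9/32, b=Δ0−h0·(2M0+M1)/6=21/8
seg 1: a=4, c=M1/2=-27/16, d=(M2−M1)/(6·2)=9/32, b=Δ1−h1·(2M1+M2)/6=-3/4
t_q=7/2 → seg 1, τ=3/2; S=4+-3/4·τ+-27/16·τ²+9/32·τ³=7/256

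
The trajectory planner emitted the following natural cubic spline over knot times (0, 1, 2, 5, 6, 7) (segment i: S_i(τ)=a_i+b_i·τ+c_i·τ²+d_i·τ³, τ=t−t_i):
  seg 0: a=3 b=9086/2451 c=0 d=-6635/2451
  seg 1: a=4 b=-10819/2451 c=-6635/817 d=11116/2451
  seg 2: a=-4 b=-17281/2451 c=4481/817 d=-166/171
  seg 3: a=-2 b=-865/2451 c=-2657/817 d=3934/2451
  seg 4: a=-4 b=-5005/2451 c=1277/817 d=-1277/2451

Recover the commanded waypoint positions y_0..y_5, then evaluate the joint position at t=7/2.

y_0 = S_0(0) = a_0 = 3
y_1 = S_1(0) = a_1 = 4
y_2 = S_2(0) = a_2 = -4
y_3 = S_3(0) = a_3 = -2
y_4 = S_4(0) = a_4 = -4
y_5 = S_4(1) = -5
t_q=7/2 is in segment 2 (τ=3/2); S_2(τ)=-237/43

y_0=3 y_1=4 y_2=-4 y_3=-2 y_4=-4 y_5=-5
S(7/2) = -237/43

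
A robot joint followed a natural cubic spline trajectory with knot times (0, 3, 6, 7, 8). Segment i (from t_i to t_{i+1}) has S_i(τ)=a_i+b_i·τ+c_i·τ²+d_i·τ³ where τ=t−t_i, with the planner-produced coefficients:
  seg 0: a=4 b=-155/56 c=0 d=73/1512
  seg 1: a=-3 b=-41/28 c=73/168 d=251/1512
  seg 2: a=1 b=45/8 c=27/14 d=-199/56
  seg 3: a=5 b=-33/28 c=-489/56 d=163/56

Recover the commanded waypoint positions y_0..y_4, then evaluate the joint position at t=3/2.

y_0 = S_0(0) = a_0 = 4
y_1 = S_1(0) = a_1 = -3
y_2 = S_2(0) = a_2 = 1
y_3 = S_3(0) = a_3 = 5
y_4 = S_3(1) = -2
t_q=3/2 is in segment 0 (τ=3/2); S_0(τ)=5/448

y_0=4 y_1=-3 y_2=1 y_3=5 y_4=-2
S(3/2) = 5/448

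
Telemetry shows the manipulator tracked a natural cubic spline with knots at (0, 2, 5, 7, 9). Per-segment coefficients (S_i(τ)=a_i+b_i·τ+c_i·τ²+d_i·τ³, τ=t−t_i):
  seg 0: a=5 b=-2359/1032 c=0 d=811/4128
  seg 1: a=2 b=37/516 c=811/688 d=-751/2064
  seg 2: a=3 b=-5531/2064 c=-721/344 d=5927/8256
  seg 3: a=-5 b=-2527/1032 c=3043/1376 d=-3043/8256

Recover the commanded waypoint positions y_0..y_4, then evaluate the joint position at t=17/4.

y_0 = S_0(0) = a_0 = 5
y_1 = S_1(0) = a_1 = 2
y_2 = S_2(0) = a_2 = 3
y_3 = S_3(0) = a_3 = -5
y_4 = S_3(2) = -4
t_q=17/4 is in segment 1 (τ=9/4); S_1(τ)=175439/44032

y_0=5 y_1=2 y_2=3 y_3=-5 y_4=-4
S(17/4) = 175439/44032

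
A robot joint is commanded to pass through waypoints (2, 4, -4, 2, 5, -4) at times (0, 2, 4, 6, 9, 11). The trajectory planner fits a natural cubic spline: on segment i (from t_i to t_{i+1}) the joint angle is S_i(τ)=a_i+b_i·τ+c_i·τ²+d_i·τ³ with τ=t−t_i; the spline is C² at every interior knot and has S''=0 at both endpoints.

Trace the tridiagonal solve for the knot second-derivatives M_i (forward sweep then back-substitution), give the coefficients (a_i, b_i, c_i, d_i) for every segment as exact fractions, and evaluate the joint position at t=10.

Δ: Δ0=1, Δ1=-4, Δ2=3, Δ3=1, Δ4=-9/2
row 1: diag=8, rhs=-30; c'=1/4, d'=-15/4
row 2: denom=8−2·1/4=15/2; d'=(42−2·-15/4)/(15/2)=33/5
row 3: denom=10−2·4/15=142/15; d'=(-12−2·33/5)/(142/15)=-189/71
row 4: denom=10−3·45/142=1285/142; d'=(-33−3·-189/71)/(1285/142)=-3552/1285
back: M4=-3552/1285
back: M3=-189/71−45/142·-3552/1285=-459/257
back: M2=33/5−4/15·-459/257=9093/1285
back: M1=-15/4−1/4·9093/1285=-7092/1285
M: M0=0, M1=-7092/1285, M2=9093/1285, M3=-459/257, M4=-3552/1285, M5=0
seg 0: a=2, c=M0/2=0, d=(M1−M0)/(6·2)=-591/1285, b=Δ0−h0·(2M0+M1)/6=3649/1285
seg 1: a=4, c=M1/2=-3546/1285, d=(M2−M1)/(6·2)=1079/1028, b=Δ1−h1·(2M1+M2)/6=-3443/1285
seg 2: a=-4, c=M2/2=9093/2570, d=(M3−M2)/(6·2)=-949/1285, b=Δ2−h2·(2M2+M3)/6=-1442/1285
seg 3: a=2, c=M3/2=-459/514, d=(M4−M3)/(6·3)=-419/7710, b=Δ3−h3·(2M3+M4)/6=5356/1285
seg 4: a=5, c=M4/2=-1776/1285, d=(M5−M4)/(6·2)=296/1285, b=Δ4−h4·(2M4+M5)/6=-6829/2570
t_q=10 → seg 4, τ=1; S=5+-6829/2570·τ+-1776/1285·τ²+296/1285·τ³=3061/2570

  seg 0: a=2 b=3649/1285 c=0 d=-591/1285
  seg 1: a=4 b=-3443/1285 c=-3546/1285 d=1079/1028
  seg 2: a=-4 b=-1442/1285 c=9093/2570 d=-949/1285
  seg 3: a=2 b=5356/1285 c=-459/514 d=-419/7710
  seg 4: a=5 b=-6829/2570 c=-1776/1285 d=296/1285
S(10) = 3061/2570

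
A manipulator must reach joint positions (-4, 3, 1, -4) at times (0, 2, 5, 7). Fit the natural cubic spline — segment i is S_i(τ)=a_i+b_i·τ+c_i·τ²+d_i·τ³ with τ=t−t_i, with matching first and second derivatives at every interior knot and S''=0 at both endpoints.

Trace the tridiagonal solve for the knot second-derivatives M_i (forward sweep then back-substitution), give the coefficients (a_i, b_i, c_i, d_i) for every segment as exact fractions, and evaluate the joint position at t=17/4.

  seg 0: a=-4 b=335/78 c=0 d=-31/156
  seg 1: a=3 b=149/78 c=-31/26 d=1/9
  seg 2: a=1 b=-175/78 c=-5/26 d=5/156
S(17/4) = 2103/832

Δ: Δ0=7/2, Δ1=-2/3, Δ2=-5/2
row 1: diag=10, rhs=-25; c'=3/10, d'=-5/2
row 2: denom=10−3·3/10=91/10; d'=(-11−3·-5/2)/(91/10)=-5/13
back: M2=-5/13
back: M1=-5/2−3/10·-5/13=-31/13
M: M0=0, M1=-31/13, M2=-5/13, M3=0
seg 0: a=-4, c=M0/2=0, d=(M1−M0)/(6·2)=-31/156, b=Δ0−h0·(2M0+M1)/6=335/78
seg 1: a=3, c=M1/2=-31/26, d=(M2−M1)/(6·3)=1/9, b=Δ1−h1·(2M1+M2)/6=149/78
seg 2: a=1, c=M2/2=-5/26, d=(M3−M2)/(6·2)=5/156, b=Δ2−h2·(2M2+M3)/6=-175/78
t_q=17/4 → seg 1, τ=9/4; S=3+149/78·τ+-31/26·τ²+1/9·τ³=2103/832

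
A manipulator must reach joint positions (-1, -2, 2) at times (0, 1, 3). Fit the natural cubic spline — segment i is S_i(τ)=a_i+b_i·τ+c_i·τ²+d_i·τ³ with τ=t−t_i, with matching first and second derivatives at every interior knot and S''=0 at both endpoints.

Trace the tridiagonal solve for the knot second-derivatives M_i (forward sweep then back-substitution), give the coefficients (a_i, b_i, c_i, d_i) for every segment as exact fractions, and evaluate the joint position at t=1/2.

Δ: Δ0=-1, Δ1=2
row 1: diag=6, rhs=18; c'=1/3, d'=3
back: M1=3
M: M0=0, M1=3, M2=0
seg 0: a=-1, c=M0/2=0, d=(M1−M0)/(6·1)=1/2, b=Δ0−h0·(2M0+M1)/6=-3/2
seg 1: a=-2, c=M1/2=3/2, d=(M2−M1)/(6·2)=-1/4, b=Δ1−h1·(2M1+M2)/6=0
t_q=1/2 → seg 0, τ=1/2; S=-1+-3/2·τ+0·τ²+1/2·τ³=-27/16

  seg 0: a=-1 b=-3/2 c=0 d=1/2
  seg 1: a=-2 b=0 c=3/2 d=-1/4
S(1/2) = -27/16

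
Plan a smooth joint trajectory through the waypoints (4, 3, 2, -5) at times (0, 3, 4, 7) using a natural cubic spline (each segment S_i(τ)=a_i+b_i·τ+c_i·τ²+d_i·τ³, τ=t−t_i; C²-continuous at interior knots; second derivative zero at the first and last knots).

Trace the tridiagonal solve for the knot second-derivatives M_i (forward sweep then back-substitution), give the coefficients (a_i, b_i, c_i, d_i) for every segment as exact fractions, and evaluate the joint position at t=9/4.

  seg 0: a=4 b=-1/7 c=0 d=-4/189
  seg 1: a=3 b=-5/7 c=-4/21 d=-2/21
  seg 2: a=2 b=-29/21 c=-10/21 d=10/189
S(9/4) = 55/16

Δ: Δ0=-1/3, Δ1=-1, Δ2=-7/3
row 1: diag=8, rhs=-4; c'=1/8, d'=-1/2
row 2: denom=8−1·1/8=63/8; d'=(-8−1·-1/2)/(63/8)=-20/21
back: M2=-20/21
back: M1=-1/2−1/8·-20/21=-8/21
M: M0=0, M1=-8/21, M2=-20/21, M3=0
seg 0: a=4, c=M0/2=0, d=(M1−M0)/(6·3)=-4/189, b=Δ0−h0·(2M0+M1)/6=-1/7
seg 1: a=3, c=M1/2=-4/21, d=(M2−M1)/(6·1)=-2/21, b=Δ1−h1·(2M1+M2)/6=-5/7
seg 2: a=2, c=M2/2=-10/21, d=(M3−M2)/(6·3)=10/189, b=Δ2−h2·(2M2+M3)/6=-29/21
t_q=9/4 → seg 0, τ=9/4; S=4+-1/7·τ+0·τ²+-4/189·τ³=55/16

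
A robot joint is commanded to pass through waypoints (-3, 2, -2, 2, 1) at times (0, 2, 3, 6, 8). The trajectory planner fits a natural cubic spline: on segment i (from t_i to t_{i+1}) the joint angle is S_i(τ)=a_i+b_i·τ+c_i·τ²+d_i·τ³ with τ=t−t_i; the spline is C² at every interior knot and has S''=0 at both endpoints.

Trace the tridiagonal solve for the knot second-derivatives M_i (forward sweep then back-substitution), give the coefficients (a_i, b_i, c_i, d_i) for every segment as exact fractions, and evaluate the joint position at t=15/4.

  seg 0: a=-3 b=3121/624 c=0 d=-1561/2496
  seg 1: a=2 b=-781/312 c=-1561/416 d=2815/1248
  seg 2: a=-2 b=-4045/1248 c=627/208 d=-143/288
  seg 3: a=2 b=449/312 c=-605/416 d=605/2496
S(15/4) = -78401/26624

Δ: Δ0=5/2, Δ1=-4, Δ2=4/3, Δ3=-1/2
row 1: diag=6, rhs=-39; c'=1/6, d'=-13/2
row 2: denom=8−1·1/6=47/6; d'=(32−1·-13/2)/(47/6)=231/47
row 3: denom=10−3·18/47=416/47; d'=(-11−3·231/47)/(416/47)=-605/208
back: M3=-605/208
back: M2=231/47−18/47·-605/208=627/104
back: M1=-13/2−1/6·627/104=-1561/208
M: M0=0, M1=-1561/208, M2=627/104, M3=-605/208, M4=0
seg 0: a=-3, c=M0/2=0, d=(M1−M0)/(6·2)=-1561/2496, b=Δ0−h0·(2M0+M1)/6=3121/624
seg 1: a=2, c=M1/2=-1561/416, d=(M2−M1)/(6·1)=2815/1248, b=Δ1−h1·(2M1+M2)/6=-781/312
seg 2: a=-2, c=M2/2=627/208, d=(M3−M2)/(6·3)=-143/288, b=Δ2−h2·(2M2+M3)/6=-4045/1248
seg 3: a=2, c=M3/2=-605/416, d=(M4−M3)/(6·2)=605/2496, b=Δ3−h3·(2M3+M4)/6=449/312
t_q=15/4 → seg 2, τ=3/4; S=-2+-4045/1248·τ+627/208·τ²+-143/288·τ³=-78401/26624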